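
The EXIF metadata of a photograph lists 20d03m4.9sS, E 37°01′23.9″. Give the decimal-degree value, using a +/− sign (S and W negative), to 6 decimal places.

Lat: 3′ + 4.9″ = 3.08167′; 20 + 3.08167/60 = 20.0513611
S ⇒ negate
λ: 37° + 1/60 + 23.9/3600 = 37 + 0.016667 + 0.006639 = 37.0233056
E → positive

-20.051361, 37.023306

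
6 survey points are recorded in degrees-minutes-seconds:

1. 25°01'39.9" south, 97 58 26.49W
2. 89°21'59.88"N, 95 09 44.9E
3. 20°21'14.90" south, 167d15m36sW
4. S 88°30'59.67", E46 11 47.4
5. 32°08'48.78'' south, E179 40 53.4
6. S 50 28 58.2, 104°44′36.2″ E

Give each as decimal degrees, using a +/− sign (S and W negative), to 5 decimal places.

1. -25.02775, -97.97403
2. 89.36663, 95.16247
3. -20.35414, -167.26000
4. -88.51658, 46.19650
5. -32.14688, 179.68150
6. -50.48283, 104.74339

Point 1:
  φ: 1′ + 39.9″ = 1.66500′; 25 + 1.66500/60 = 25.027750
  S ⇒ negate
  Lon: 97° + 58/60 + 26.49/3600 = 97 + 0.966667 + 0.007358 = 97.974025
  W ⇒ negate
Point 2:
  Lat: 89 + 21/60 + 59.88/3600 = 89.366633
  N → positive
  Lon: 9′ + 44.9″ = 9.74833′; 95 + 9.74833/60 = 95.162472
  E → positive
Point 3:
  Latitude: 21′ + 14.9″ = 21.24833′; 20 + 21.24833/60 = 20.354139
  hemisphere S, so the sign is −
  λ: 15′ + 36″ = 15.60000′; 167 + 15.60000/60 = 167.260000
  hemisphere W, so the sign is −
Point 4:
  φ: 30′ + 59.67″ = 30.99450′; 88 + 30.99450/60 = 88.516575
  hemisphere S, so the sign is −
  Longitude: 46° + 11/60 + 47.4/3600 = 46 + 0.183333 + 0.013167 = 46.196500
  E → positive
Point 5:
  Lat: 32° + 8/60 + 48.78/3600 = 32 + 0.133333 + 0.013550 = 32.146883
  S → negative
  λ: 179 + 40/60 + 53.4/3600 = 179.681500
  E ⇒ keep positive
Point 6:
  φ: 50 + 28/60 + 58.2/3600 = 50.482833
  S → negative
  Longitude: 104 + 44/60 + 36.2/3600 = 104.743389
  E → positive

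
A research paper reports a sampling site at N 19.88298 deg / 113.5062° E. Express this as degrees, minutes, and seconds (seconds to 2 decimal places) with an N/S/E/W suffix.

19°52′58.73″ N, 113°30′22.32″ E

Latitude: 0.882980° → 52.97880′; 0.97880 × 60 = 58.7280″
Lon: 0.506200 × 60 = 30.37200′ → 30′, remainder × 60 = 22.3200″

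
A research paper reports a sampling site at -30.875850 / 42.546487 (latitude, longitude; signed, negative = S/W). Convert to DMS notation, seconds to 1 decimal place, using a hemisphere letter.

30°52′33.1″ S, 42°32′47.4″ E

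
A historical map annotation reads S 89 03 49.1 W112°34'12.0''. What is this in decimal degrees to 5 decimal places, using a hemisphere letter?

Lat: 89 + 3/60 + 49.1/3600 = 89.063639
Longitude: 112 + 34/60 + 12/3600 = 112.570000

89.06364° S, 112.57000° W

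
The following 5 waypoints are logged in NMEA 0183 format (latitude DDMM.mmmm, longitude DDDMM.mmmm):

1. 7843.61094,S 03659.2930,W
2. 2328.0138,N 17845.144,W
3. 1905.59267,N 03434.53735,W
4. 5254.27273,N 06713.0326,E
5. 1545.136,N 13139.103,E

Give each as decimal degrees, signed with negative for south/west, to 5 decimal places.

1. -78.72685, -36.98822
2. 23.46690, -178.75240
3. 19.09321, -34.57562
4. 52.90455, 67.21721
5. 15.75227, 131.65172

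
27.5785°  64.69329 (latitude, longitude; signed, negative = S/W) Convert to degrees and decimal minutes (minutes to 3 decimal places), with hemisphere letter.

27° 34.710′ N, 64° 41.597′ E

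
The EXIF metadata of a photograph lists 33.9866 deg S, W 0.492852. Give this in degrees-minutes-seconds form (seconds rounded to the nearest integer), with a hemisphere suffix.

33°59′12″ S, 0°29′34″ W

Lat: 0.986600° → 59.19600′; 0.19600 × 60 = 11.76″
Lon: 0.492852° → 29.57112′; 0.57112 × 60 = 34.27″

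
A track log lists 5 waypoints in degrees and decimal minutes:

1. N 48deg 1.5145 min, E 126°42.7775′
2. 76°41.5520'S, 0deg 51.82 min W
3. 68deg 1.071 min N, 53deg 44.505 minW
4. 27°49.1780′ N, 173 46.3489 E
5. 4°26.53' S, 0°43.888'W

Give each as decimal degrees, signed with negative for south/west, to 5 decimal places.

1. 48.02524, 126.71296
2. -76.69253, -0.86367
3. 68.01785, -53.74175
4. 27.81963, 173.77248
5. -4.44217, -0.73147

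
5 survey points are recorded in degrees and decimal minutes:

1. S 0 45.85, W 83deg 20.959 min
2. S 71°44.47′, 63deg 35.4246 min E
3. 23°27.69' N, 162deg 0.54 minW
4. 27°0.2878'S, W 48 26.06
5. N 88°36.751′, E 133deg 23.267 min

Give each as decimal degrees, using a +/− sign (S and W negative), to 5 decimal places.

1. -0.76417, -83.34932
2. -71.74117, 63.59041
3. 23.46150, -162.00900
4. -27.00480, -48.43433
5. 88.61252, 133.38778

Point 1:
  φ: 0 + 45.85/60 = 0.764167
  hemisphere S, so the sign is −
  λ: 83 + 20.959/60 = 83.349317
  hemisphere W, so the sign is −
Point 2:
  φ: 44.47′ = 0.741167°; total 71.741167
  S → negative
  λ: 35.4246′ = 0.590410°; total 63.590410
  E ⇒ keep positive
Point 3:
  φ: 27.69′ = 0.461500°; total 23.461500
  N → positive
  Longitude: 0.54′ = 0.009000°; total 162.009000
  W → negative
Point 4:
  φ: 27 + 0.2878/60 = 27.004797
  S ⇒ negate
  λ: 26.06′ = 0.434333°; total 48.434333
  hemisphere W, so the sign is −
Point 5:
  Lat: 88 + 36.751/60 = 88.612517
  N → positive
  Longitude: 23.267′ = 0.387783°; total 133.387783
  E → positive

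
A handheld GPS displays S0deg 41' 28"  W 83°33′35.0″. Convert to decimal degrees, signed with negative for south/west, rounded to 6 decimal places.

-0.691111, -83.559722

φ: 41′ + 28″ = 41.46667′; 0 + 41.46667/60 = 0.6911111
hemisphere S, so the sign is −
Lon: 83 + 33/60 + 35/3600 = 83.5597222
W → negative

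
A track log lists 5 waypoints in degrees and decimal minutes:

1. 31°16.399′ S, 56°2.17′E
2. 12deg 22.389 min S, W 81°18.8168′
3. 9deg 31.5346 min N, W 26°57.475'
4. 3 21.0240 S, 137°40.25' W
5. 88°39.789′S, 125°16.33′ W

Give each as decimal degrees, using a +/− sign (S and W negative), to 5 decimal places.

Point 1:
  φ: 31 + 16.399/60 = 31.273317
  hemisphere S, so the sign is −
  λ: 56 + 2.17/60 = 56.036167
  E ⇒ keep positive
Point 2:
  Lat: 22.389′ = 0.373150°; total 12.373150
  S → negative
  λ: 18.8168′ = 0.313613°; total 81.313613
  hemisphere W, so the sign is −
Point 3:
  Lat: 9 + 31.5346/60 = 9.525577
  N → positive
  Longitude: 26 + 57.475/60 = 26.957917
  W ⇒ negate
Point 4:
  Lat: 21.024′ = 0.350400°; total 3.350400
  S ⇒ negate
  Longitude: 40.25′ = 0.670833°; total 137.670833
  hemisphere W, so the sign is −
Point 5:
  φ: 88 + 39.789/60 = 88.663150
  S → negative
  λ: 125 + 16.33/60 = 125.272167
  W → negative

1. -31.27332, 56.03617
2. -12.37315, -81.31361
3. 9.52558, -26.95792
4. -3.35040, -137.67083
5. -88.66315, -125.27217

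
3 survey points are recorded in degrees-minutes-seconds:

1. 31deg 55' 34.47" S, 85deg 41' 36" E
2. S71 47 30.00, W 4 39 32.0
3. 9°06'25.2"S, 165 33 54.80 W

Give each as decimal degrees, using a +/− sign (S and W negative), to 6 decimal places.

Point 1:
  Latitude: 31 + 55/60 + 34.47/3600 = 31.9262417
  S → negative
  λ: 41′ + 36″ = 41.60000′; 85 + 41.60000/60 = 85.6933333
  E → positive
Point 2:
  Latitude: 47′ + 30″ = 47.50000′; 71 + 47.50000/60 = 71.7916667
  S → negative
  Lon: 4° + 39/60 + 32/3600 = 4 + 0.650000 + 0.008889 = 4.6588889
  W ⇒ negate
Point 3:
  Latitude: 9 + 6/60 + 25.2/3600 = 9.1070000
  hemisphere S, so the sign is −
  Longitude: 165° + 33/60 + 54.8/3600 = 165 + 0.550000 + 0.015222 = 165.5652222
  W ⇒ negate

1. -31.926242, 85.693333
2. -71.791667, -4.658889
3. -9.107000, -165.565222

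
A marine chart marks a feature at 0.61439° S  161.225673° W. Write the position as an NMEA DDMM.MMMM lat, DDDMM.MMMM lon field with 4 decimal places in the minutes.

Latitude: fractional part 0.614390 → 36.863400 minutes
Longitude: minutes = (161.225673 − 161) × 60 = 13.540380

0036.8634,S / 16113.5404,W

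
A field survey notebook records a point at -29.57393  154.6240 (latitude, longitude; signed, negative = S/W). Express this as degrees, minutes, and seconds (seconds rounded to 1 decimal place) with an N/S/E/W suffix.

29°34′26.1″ S, 154°37′26.4″ E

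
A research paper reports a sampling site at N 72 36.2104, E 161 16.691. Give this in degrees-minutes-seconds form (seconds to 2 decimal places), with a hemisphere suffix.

72°36′12.62″ N, 161°16′41.46″ E

φ: fractional minutes 0.21040 × 60 = 12.6240″
λ: fractional minutes 0.69100 × 60 = 41.4600″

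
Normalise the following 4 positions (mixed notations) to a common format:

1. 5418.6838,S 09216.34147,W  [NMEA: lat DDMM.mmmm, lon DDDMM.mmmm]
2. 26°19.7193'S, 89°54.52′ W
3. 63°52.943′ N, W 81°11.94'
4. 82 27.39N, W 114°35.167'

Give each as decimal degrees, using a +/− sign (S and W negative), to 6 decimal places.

Point 1:
  Lat: split at 2 digits → 54° and 18.6838′; 54 + 18.6838/60 = 54.3113967
  hemisphere S, so the sign is −
  Longitude: split at 3 digits → 092° and 16.34147′; 92 + 16.34147/60 = 92.2723578
  W → negative
Point 2:
  Latitude: 19.7193′ = 0.328655°; total 26.3286550
  S ⇒ negate
  Lon: 89 + 54.52/60 = 89.9086667
  W → negative
Point 3:
  Lat: 63 + 52.943/60 = 63.8823833
  N → positive
  Longitude: 11.94′ = 0.199000°; total 81.1990000
  W ⇒ negate
Point 4:
  φ: 27.39′ = 0.456500°; total 82.4565000
  N ⇒ keep positive
  λ: 114 + 35.167/60 = 114.5861167
  W → negative

1. -54.311397, -92.272358
2. -26.328655, -89.908667
3. 63.882383, -81.199000
4. 82.456500, -114.586117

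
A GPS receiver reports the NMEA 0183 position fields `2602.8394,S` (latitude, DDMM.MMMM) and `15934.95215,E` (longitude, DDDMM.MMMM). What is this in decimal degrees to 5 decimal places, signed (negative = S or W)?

-26.04732, 159.58254

Lat: degrees = first 2 digits = 26, minutes = 2.8394; 26 + 2.8394/60 = 26.047323
S → negative
Lon: degrees = first 3 digits = 159, minutes = 34.95215; 159 + 34.95215/60 = 159.582536
E ⇒ keep positive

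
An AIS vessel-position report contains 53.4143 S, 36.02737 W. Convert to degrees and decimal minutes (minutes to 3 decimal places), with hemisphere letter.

53° 24.858′ S, 36° 1.642′ W

Lat: 53° + 0.414300 × 60 = 53° 24.85800′
Longitude: minutes = (36.027370 − 36) × 60 = 1.64220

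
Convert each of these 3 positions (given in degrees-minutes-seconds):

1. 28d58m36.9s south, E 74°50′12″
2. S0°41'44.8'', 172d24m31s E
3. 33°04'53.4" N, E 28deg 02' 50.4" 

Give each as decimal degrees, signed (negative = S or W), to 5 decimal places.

1. -28.97692, 74.83667
2. -0.69578, 172.40861
3. 33.08150, 28.04733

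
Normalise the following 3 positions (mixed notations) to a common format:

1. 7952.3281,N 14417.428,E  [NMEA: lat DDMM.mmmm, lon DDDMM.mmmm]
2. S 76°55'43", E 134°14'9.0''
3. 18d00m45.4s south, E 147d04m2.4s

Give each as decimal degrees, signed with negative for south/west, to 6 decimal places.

1. 79.872135, 144.290467
2. -76.928611, 134.235833
3. -18.012611, 147.067333

Point 1:
  Lat: degrees = first 2 digits = 79, minutes = 52.3281; 79 + 52.3281/60 = 79.8721350
  N ⇒ keep positive
  Lon: degrees = first 3 digits = 144, minutes = 17.428; 144 + 17.428/60 = 144.2904667
  E ⇒ keep positive
Point 2:
  Latitude: 55′ + 43″ = 55.71667′; 76 + 55.71667/60 = 76.9286111
  hemisphere S, so the sign is −
  Lon: 134 + 14/60 + 9/3600 = 134.2358333
  E → positive
Point 3:
  φ: 0′ + 45.4″ = 0.75667′; 18 + 0.75667/60 = 18.0126111
  S ⇒ negate
  Longitude: 147 + 4/60 + 2.4/3600 = 147.0673333
  E → positive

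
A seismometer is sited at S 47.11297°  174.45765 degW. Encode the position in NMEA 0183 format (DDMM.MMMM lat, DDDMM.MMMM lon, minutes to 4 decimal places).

Latitude: 47° + 0.112970 × 60 = 47° 6.778200′
Lon: minutes = (174.457650 − 174) × 60 = 27.459000

4706.7782,S / 17427.4590,W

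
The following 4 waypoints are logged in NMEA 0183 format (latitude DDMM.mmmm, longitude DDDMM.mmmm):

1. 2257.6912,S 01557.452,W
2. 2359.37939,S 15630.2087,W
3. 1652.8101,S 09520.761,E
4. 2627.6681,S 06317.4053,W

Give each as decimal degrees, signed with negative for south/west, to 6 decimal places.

Point 1:
  φ: degrees = first 2 digits = 22, minutes = 57.6912; 22 + 57.6912/60 = 22.9615200
  S ⇒ negate
  Lon: degrees = first 3 digits = 15, minutes = 57.452; 15 + 57.452/60 = 15.9575333
  W ⇒ negate
Point 2:
  Lat: degrees = first 2 digits = 23, minutes = 59.37939; 23 + 59.37939/60 = 23.9896565
  S → negative
  Longitude: degrees = first 3 digits = 156, minutes = 30.2087; 156 + 30.2087/60 = 156.5034783
  W → negative
Point 3:
  Lat: degrees = first 2 digits = 16, minutes = 52.8101; 16 + 52.8101/60 = 16.8801683
  hemisphere S, so the sign is −
  Lon: degrees = first 3 digits = 95, minutes = 20.761; 95 + 20.761/60 = 95.3460167
  E ⇒ keep positive
Point 4:
  Latitude: split at 2 digits → 26° and 27.6681′; 26 + 27.6681/60 = 26.4611350
  hemisphere S, so the sign is −
  λ: degrees = first 3 digits = 63, minutes = 17.4053; 63 + 17.4053/60 = 63.2900883
  W ⇒ negate

1. -22.961520, -15.957533
2. -23.989657, -156.503478
3. -16.880168, 95.346017
4. -26.461135, -63.290088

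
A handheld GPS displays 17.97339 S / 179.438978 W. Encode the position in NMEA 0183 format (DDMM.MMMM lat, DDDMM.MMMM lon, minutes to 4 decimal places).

Latitude: 17° + 0.973390 × 60 = 17° 58.403400′
Lon: fractional part 0.438978 → 26.338680 minutes

1758.4034,S / 17926.3387,W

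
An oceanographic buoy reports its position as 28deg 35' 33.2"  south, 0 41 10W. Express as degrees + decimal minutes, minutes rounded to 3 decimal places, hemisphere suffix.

Lat: seconds/60 = 0.55333; minutes = 35 + 0.55333 = 35.55333
λ: seconds/60 = 0.16667; minutes = 41 + 0.16667 = 41.16667

28° 35.553′ S, 0° 41.167′ W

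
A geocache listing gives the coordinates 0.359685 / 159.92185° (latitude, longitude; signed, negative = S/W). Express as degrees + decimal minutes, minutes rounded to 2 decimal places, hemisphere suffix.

0° 21.58′ N, 159° 55.31′ E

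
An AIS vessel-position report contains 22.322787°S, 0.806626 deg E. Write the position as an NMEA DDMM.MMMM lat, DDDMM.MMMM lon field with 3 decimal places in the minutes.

2219.367,S / 00048.398,E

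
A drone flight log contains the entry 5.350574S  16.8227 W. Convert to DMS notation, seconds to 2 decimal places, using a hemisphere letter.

5°21′2.07″ S, 16°49′21.72″ W

φ: whole degrees 5; 21.03444′ → 21′ and 2.0664″
Longitude: whole degrees 16; 49.36200′ → 49′ and 21.7200″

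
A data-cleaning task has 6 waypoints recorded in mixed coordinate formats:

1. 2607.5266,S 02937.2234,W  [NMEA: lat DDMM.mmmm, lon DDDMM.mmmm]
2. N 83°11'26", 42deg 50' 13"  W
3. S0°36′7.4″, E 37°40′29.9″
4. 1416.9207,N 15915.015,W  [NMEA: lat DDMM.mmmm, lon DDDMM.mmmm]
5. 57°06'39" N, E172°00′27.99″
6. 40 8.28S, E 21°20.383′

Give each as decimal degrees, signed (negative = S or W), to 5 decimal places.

Point 1:
  Lat: split at 2 digits → 26° and 7.5266′; 26 + 7.5266/60 = 26.125443
  S ⇒ negate
  λ: split at 3 digits → 029° and 37.2234′; 29 + 37.2234/60 = 29.620390
  W → negative
Point 2:
  Lat: 83° + 11/60 + 26/3600 = 83 + 0.183333 + 0.007222 = 83.190556
  N → positive
  λ: 42° + 50/60 + 13/3600 = 42 + 0.833333 + 0.003611 = 42.836944
  W ⇒ negate
Point 3:
  Lat: 36′ + 7.4″ = 36.12333′; 0 + 36.12333/60 = 0.602056
  hemisphere S, so the sign is −
  Lon: 37° + 40/60 + 29.9/3600 = 37 + 0.666667 + 0.008306 = 37.674972
  E ⇒ keep positive
Point 4:
  φ: split at 2 digits → 14° and 16.9207′; 14 + 16.9207/60 = 14.282012
  N ⇒ keep positive
  λ: degrees = first 3 digits = 159, minutes = 15.015; 159 + 15.015/60 = 159.250250
  hemisphere W, so the sign is −
Point 5:
  Lat: 6′ + 39″ = 6.65000′; 57 + 6.65000/60 = 57.110833
  N ⇒ keep positive
  λ: 0′ + 27.99″ = 0.46650′; 172 + 0.46650/60 = 172.007775
  E → positive
Point 6:
  Latitude: 40 + 8.28/60 = 40.138000
  S ⇒ negate
  Longitude: 20.383′ = 0.339717°; total 21.339717
  E → positive

1. -26.12544, -29.62039
2. 83.19056, -42.83694
3. -0.60206, 37.67497
4. 14.28201, -159.25025
5. 57.11083, 172.00778
6. -40.13800, 21.33972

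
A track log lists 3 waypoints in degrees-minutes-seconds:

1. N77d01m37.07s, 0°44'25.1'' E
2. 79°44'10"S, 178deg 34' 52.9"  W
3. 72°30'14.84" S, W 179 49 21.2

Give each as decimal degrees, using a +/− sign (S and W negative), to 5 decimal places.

1. 77.02696, 0.74031
2. -79.73611, -178.58136
3. -72.50412, -179.82256

Point 1:
  Lat: 77 + 1/60 + 37.07/3600 = 77.026964
  N → positive
  λ: 44′ + 25.1″ = 44.41833′; 0 + 44.41833/60 = 0.740306
  E → positive
Point 2:
  Latitude: 79 + 44/60 + 10/3600 = 79.736111
  S → negative
  λ: 178° + 34/60 + 52.9/3600 = 178 + 0.566667 + 0.014694 = 178.581361
  W → negative
Point 3:
  Lat: 30′ + 14.84″ = 30.24733′; 72 + 30.24733/60 = 72.504122
  hemisphere S, so the sign is −
  Lon: 49′ + 21.2″ = 49.35333′; 179 + 49.35333/60 = 179.822556
  W ⇒ negate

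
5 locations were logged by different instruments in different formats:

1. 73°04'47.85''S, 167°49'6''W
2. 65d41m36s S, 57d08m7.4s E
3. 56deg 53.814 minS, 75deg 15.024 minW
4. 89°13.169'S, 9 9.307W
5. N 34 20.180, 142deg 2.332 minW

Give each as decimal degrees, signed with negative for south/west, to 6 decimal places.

1. -73.079958, -167.818333
2. -65.693333, 57.135389
3. -56.896900, -75.250400
4. -89.219483, -9.155117
5. 34.336333, -142.038867

Point 1:
  Latitude: 73° + 4/60 + 47.85/3600 = 73 + 0.066667 + 0.013292 = 73.0799583
  S → negative
  Lon: 49′ + 6″ = 49.10000′; 167 + 49.10000/60 = 167.8183333
  W → negative
Point 2:
  Latitude: 65° + 41/60 + 36/3600 = 65 + 0.683333 + 0.010000 = 65.6933333
  S ⇒ negate
  Longitude: 57 + 8/60 + 7.4/3600 = 57.1353889
  E → positive
Point 3:
  Latitude: 56 + 53.814/60 = 56.8969000
  hemisphere S, so the sign is −
  Longitude: 15.024′ = 0.250400°; total 75.2504000
  W ⇒ negate
Point 4:
  Lat: 13.169′ = 0.219483°; total 89.2194833
  S ⇒ negate
  λ: 9.307′ = 0.155117°; total 9.1551167
  W → negative
Point 5:
  Latitude: 20.18′ = 0.336333°; total 34.3363333
  N ⇒ keep positive
  Longitude: 142 + 2.332/60 = 142.0388667
  W → negative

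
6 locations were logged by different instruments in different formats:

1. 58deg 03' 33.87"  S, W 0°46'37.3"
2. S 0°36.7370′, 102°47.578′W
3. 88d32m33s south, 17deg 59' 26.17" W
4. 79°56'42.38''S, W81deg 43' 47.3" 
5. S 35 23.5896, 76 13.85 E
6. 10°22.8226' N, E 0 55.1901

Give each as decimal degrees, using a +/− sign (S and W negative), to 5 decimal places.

1. -58.05941, -0.77703
2. -0.61228, -102.79297
3. -88.54250, -17.99060
4. -79.94511, -81.72981
5. -35.39316, 76.23083
6. 10.38038, 0.91984

Point 1:
  φ: 58° + 3/60 + 33.87/3600 = 58 + 0.050000 + 0.009408 = 58.059408
  S → negative
  λ: 46′ + 37.3″ = 46.62167′; 0 + 46.62167/60 = 0.777028
  W → negative
Point 2:
  φ: 36.737′ = 0.612283°; total 0.612283
  S → negative
  Lon: 47.578′ = 0.792967°; total 102.792967
  W ⇒ negate
Point 3:
  Latitude: 88 + 32/60 + 33/3600 = 88.542500
  hemisphere S, so the sign is −
  λ: 17 + 59/60 + 26.17/3600 = 17.990603
  W → negative
Point 4:
  Latitude: 79 + 56/60 + 42.38/3600 = 79.945106
  S → negative
  Lon: 81° + 43/60 + 47.3/3600 = 81 + 0.716667 + 0.013139 = 81.729806
  hemisphere W, so the sign is −
Point 5:
  φ: 35 + 23.5896/60 = 35.393160
  S ⇒ negate
  Lon: 13.85′ = 0.230833°; total 76.230833
  E → positive
Point 6:
  Latitude: 10 + 22.8226/60 = 10.380377
  N ⇒ keep positive
  Longitude: 0 + 55.1901/60 = 0.919835
  E → positive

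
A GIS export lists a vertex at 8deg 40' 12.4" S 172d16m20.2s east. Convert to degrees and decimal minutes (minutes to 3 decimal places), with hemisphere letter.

Lat: seconds/60 = 0.20667; minutes = 40 + 0.20667 = 40.20667
Longitude: seconds/60 = 0.33667; minutes = 16 + 0.33667 = 16.33667

8° 40.207′ S, 172° 16.337′ E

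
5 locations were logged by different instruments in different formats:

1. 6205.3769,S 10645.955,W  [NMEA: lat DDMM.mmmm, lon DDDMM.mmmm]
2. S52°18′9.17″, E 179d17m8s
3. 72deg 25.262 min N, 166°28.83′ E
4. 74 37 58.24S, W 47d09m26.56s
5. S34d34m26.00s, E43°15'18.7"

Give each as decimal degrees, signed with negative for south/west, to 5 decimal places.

1. -62.08962, -106.76592
2. -52.30255, 179.28556
3. 72.42103, 166.48050
4. -74.63284, -47.15738
5. -34.57389, 43.25519

Point 1:
  Latitude: degrees = first 2 digits = 62, minutes = 5.3769; 62 + 5.3769/60 = 62.089615
  hemisphere S, so the sign is −
  Lon: split at 3 digits → 106° and 45.955′; 106 + 45.955/60 = 106.765917
  W ⇒ negate
Point 2:
  Lat: 52° + 18/60 + 9.17/3600 = 52 + 0.300000 + 0.002547 = 52.302547
  S ⇒ negate
  λ: 179° + 17/60 + 8/3600 = 179 + 0.283333 + 0.002222 = 179.285556
  E ⇒ keep positive
Point 3:
  Latitude: 72 + 25.262/60 = 72.421033
  N → positive
  Longitude: 28.83′ = 0.480500°; total 166.480500
  E ⇒ keep positive
Point 4:
  Lat: 74 + 37/60 + 58.24/3600 = 74.632844
  S → negative
  Lon: 47 + 9/60 + 26.56/3600 = 47.157378
  W ⇒ negate
Point 5:
  Lat: 34° + 34/60 + 26/3600 = 34 + 0.566667 + 0.007222 = 34.573889
  S ⇒ negate
  Lon: 43 + 15/60 + 18.7/3600 = 43.255194
  E → positive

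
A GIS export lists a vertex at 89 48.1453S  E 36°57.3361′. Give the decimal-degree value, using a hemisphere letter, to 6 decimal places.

φ: 48.1453′ = 0.802422°; total 89.8024217
λ: 36 + 57.3361/60 = 36.9556017

89.802422° S, 36.955602° E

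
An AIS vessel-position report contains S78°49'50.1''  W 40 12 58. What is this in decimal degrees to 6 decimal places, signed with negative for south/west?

-78.830583, -40.216111

φ: 78 + 49/60 + 50.1/3600 = 78.8305833
S → negative
Lon: 12′ + 58″ = 12.96667′; 40 + 12.96667/60 = 40.2161111
W ⇒ negate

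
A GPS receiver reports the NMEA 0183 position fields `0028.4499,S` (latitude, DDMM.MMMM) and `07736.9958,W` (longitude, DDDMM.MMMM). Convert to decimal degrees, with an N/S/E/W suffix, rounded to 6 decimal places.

0.474165° S, 77.616597° W

φ: degrees = first 2 digits = 0, minutes = 28.4499; 0 + 28.4499/60 = 0.4741650
Lon: degrees = first 3 digits = 77, minutes = 36.9958; 77 + 36.9958/60 = 77.6165967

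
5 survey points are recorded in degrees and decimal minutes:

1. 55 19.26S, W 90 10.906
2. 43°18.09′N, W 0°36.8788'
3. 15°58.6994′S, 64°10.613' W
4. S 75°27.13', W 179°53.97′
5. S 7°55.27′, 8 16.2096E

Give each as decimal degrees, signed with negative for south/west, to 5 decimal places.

1. -55.32100, -90.18177
2. 43.30150, -0.61465
3. -15.97832, -64.17688
4. -75.45217, -179.89950
5. -7.92117, 8.27016

Point 1:
  Latitude: 55 + 19.26/60 = 55.321000
  S ⇒ negate
  λ: 90 + 10.906/60 = 90.181767
  hemisphere W, so the sign is −
Point 2:
  φ: 18.09′ = 0.301500°; total 43.301500
  N ⇒ keep positive
  Longitude: 0 + 36.8788/60 = 0.614647
  hemisphere W, so the sign is −
Point 3:
  Latitude: 58.6994′ = 0.978323°; total 15.978323
  S → negative
  Lon: 64 + 10.613/60 = 64.176883
  W ⇒ negate
Point 4:
  Lat: 75 + 27.13/60 = 75.452167
  hemisphere S, so the sign is −
  λ: 179 + 53.97/60 = 179.899500
  W → negative
Point 5:
  φ: 55.27′ = 0.921167°; total 7.921167
  S ⇒ negate
  Lon: 16.2096′ = 0.270160°; total 8.270160
  E → positive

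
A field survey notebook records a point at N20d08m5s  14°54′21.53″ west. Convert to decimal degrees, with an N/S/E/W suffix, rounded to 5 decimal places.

20.13472° N, 14.90598° W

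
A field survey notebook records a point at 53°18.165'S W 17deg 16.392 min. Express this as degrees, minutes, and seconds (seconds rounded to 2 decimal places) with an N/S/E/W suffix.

53°18′9.90″ S, 17°16′23.52″ W

Latitude: fractional minutes 0.16500 × 60 = 9.9000″
λ: 16.39200′ → 16′ and 0.39200 × 60 = 23.5200″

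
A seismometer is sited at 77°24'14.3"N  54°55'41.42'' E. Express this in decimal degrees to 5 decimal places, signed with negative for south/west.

77.40397, 54.92817

φ: 77 + 24/60 + 14.3/3600 = 77.403972
N → positive
λ: 55′ + 41.42″ = 55.69033′; 54 + 55.69033/60 = 54.928172
E → positive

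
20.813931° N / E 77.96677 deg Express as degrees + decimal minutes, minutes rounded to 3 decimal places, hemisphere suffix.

20° 48.836′ N, 77° 58.006′ E

φ: fractional part 0.813931 → 48.83586 minutes
λ: fractional part 0.966770 → 58.00620 minutes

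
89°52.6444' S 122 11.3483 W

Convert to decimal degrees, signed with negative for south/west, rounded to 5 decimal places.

φ: 52.6444′ = 0.877407°; total 89.877407
S ⇒ negate
Longitude: 122 + 11.3483/60 = 122.189138
W → negative

-89.87741, -122.18914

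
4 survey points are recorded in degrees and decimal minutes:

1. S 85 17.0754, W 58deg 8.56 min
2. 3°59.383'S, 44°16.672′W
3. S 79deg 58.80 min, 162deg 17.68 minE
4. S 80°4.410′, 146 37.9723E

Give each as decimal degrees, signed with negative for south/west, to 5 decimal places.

Point 1:
  φ: 85 + 17.0754/60 = 85.284590
  S → negative
  Longitude: 8.56′ = 0.142667°; total 58.142667
  W → negative
Point 2:
  φ: 3 + 59.383/60 = 3.989717
  S ⇒ negate
  Longitude: 16.672′ = 0.277867°; total 44.277867
  hemisphere W, so the sign is −
Point 3:
  φ: 58.8′ = 0.980000°; total 79.980000
  S ⇒ negate
  Longitude: 17.68′ = 0.294667°; total 162.294667
  E ⇒ keep positive
Point 4:
  Latitude: 80 + 4.41/60 = 80.073500
  hemisphere S, so the sign is −
  λ: 37.9723′ = 0.632872°; total 146.632872
  E ⇒ keep positive

1. -85.28459, -58.14267
2. -3.98972, -44.27787
3. -79.98000, 162.29467
4. -80.07350, 146.63287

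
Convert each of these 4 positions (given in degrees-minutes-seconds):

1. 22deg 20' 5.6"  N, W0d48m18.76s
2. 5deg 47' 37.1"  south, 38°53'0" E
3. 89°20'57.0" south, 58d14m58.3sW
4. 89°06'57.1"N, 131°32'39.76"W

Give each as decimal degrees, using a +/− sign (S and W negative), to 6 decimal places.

1. 22.334889, -0.805211
2. -5.793639, 38.883333
3. -89.349167, -58.249528
4. 89.115861, -131.544378

Point 1:
  Lat: 20′ + 5.6″ = 20.09333′; 22 + 20.09333/60 = 22.3348889
  N → positive
  Lon: 48′ + 18.76″ = 48.31267′; 0 + 48.31267/60 = 0.8052111
  W → negative
Point 2:
  Latitude: 5 + 47/60 + 37.1/3600 = 5.7936389
  S → negative
  Longitude: 38° + 53/60 + 0/3600 = 38 + 0.883333 + 0.000000 = 38.8833333
  E ⇒ keep positive
Point 3:
  Latitude: 20′ + 57″ = 20.95000′; 89 + 20.95000/60 = 89.3491667
  S ⇒ negate
  λ: 58° + 14/60 + 58.3/3600 = 58 + 0.233333 + 0.016194 = 58.2495278
  W ⇒ negate
Point 4:
  Latitude: 89 + 6/60 + 57.1/3600 = 89.1158611
  N → positive
  Longitude: 131° + 32/60 + 39.76/3600 = 131 + 0.533333 + 0.011044 = 131.5443778
  W → negative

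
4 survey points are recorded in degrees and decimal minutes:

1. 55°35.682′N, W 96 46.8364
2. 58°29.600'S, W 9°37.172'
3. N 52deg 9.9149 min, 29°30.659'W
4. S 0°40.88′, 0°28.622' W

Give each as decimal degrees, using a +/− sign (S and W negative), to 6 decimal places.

Point 1:
  φ: 35.682′ = 0.594700°; total 55.5947000
  N ⇒ keep positive
  λ: 96 + 46.8364/60 = 96.7806067
  W → negative
Point 2:
  Latitude: 58 + 29.6/60 = 58.4933333
  S ⇒ negate
  λ: 9 + 37.172/60 = 9.6195333
  W ⇒ negate
Point 3:
  Lat: 52 + 9.9149/60 = 52.1652483
  N → positive
  λ: 29 + 30.659/60 = 29.5109833
  hemisphere W, so the sign is −
Point 4:
  φ: 0 + 40.88/60 = 0.6813333
  S → negative
  λ: 28.622′ = 0.477033°; total 0.4770333
  W → negative

1. 55.594700, -96.780607
2. -58.493333, -9.619533
3. 52.165248, -29.510983
4. -0.681333, -0.477033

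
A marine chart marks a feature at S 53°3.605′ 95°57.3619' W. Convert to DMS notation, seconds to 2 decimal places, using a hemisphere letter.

53°03′36.30″ S, 95°57′21.71″ W

Lat: fractional minutes 0.60500 × 60 = 36.3000″
Longitude: 57.36190′ → 57′ and 0.36190 × 60 = 21.7140″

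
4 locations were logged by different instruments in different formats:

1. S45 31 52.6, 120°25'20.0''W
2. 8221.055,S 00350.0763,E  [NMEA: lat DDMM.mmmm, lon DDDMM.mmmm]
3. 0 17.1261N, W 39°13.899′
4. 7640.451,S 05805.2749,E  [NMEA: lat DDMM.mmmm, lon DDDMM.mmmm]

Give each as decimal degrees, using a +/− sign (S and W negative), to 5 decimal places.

1. -45.53128, -120.42222
2. -82.35092, 3.83461
3. 0.28544, -39.23165
4. -76.67418, 58.08792

Point 1:
  Lat: 45 + 31/60 + 52.6/3600 = 45.531278
  hemisphere S, so the sign is −
  λ: 120 + 25/60 + 20/3600 = 120.422222
  W ⇒ negate
Point 2:
  Latitude: split at 2 digits → 82° and 21.055′; 82 + 21.055/60 = 82.350917
  hemisphere S, so the sign is −
  Lon: degrees = first 3 digits = 3, minutes = 50.0763; 3 + 50.0763/60 = 3.834605
  E → positive
Point 3:
  φ: 17.1261′ = 0.285435°; total 0.285435
  N → positive
  λ: 13.899′ = 0.231650°; total 39.231650
  W ⇒ negate
Point 4:
  φ: degrees = first 2 digits = 76, minutes = 40.451; 76 + 40.451/60 = 76.674183
  S → negative
  Longitude: degrees = first 3 digits = 58, minutes = 5.2749; 58 + 5.2749/60 = 58.087915
  E ⇒ keep positive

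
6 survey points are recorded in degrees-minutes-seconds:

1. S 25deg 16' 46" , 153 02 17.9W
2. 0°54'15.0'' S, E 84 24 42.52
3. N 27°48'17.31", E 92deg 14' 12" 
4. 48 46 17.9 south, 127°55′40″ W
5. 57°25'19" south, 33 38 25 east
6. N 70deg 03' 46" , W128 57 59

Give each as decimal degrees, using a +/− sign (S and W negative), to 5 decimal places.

1. -25.27944, -153.03831
2. -0.90417, 84.41181
3. 27.80481, 92.23667
4. -48.77164, -127.92778
5. -57.42194, 33.64028
6. 70.06278, -128.96639

Point 1:
  Lat: 25° + 16/60 + 46/3600 = 25 + 0.266667 + 0.012778 = 25.279444
  S ⇒ negate
  Lon: 153° + 2/60 + 17.9/3600 = 153 + 0.033333 + 0.004972 = 153.038306
  W → negative
Point 2:
  φ: 0 + 54/60 + 15/3600 = 0.904167
  hemisphere S, so the sign is −
  Lon: 84 + 24/60 + 42.52/3600 = 84.411811
  E → positive
Point 3:
  φ: 27° + 48/60 + 17.31/3600 = 27 + 0.800000 + 0.004808 = 27.804808
  N ⇒ keep positive
  λ: 92 + 14/60 + 12/3600 = 92.236667
  E ⇒ keep positive
Point 4:
  φ: 48 + 46/60 + 17.9/3600 = 48.771639
  hemisphere S, so the sign is −
  Longitude: 127 + 55/60 + 40/3600 = 127.927778
  W ⇒ negate
Point 5:
  Lat: 25′ + 19″ = 25.31667′; 57 + 25.31667/60 = 57.421944
  S → negative
  λ: 33 + 38/60 + 25/3600 = 33.640278
  E ⇒ keep positive
Point 6:
  φ: 70° + 3/60 + 46/3600 = 70 + 0.050000 + 0.012778 = 70.062778
  N ⇒ keep positive
  Longitude: 128 + 57/60 + 59/3600 = 128.966389
  W ⇒ negate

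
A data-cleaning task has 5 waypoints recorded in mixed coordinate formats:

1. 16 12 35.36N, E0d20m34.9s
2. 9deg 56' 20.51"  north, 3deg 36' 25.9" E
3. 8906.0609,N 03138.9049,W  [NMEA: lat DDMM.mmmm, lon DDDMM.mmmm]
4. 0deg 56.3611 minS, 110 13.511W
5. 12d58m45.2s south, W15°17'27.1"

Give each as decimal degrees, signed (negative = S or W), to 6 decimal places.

1. 16.209822, 0.343028
2. 9.939031, 3.607194
3. 89.101015, -31.648415
4. -0.939352, -110.225183
5. -12.979222, -15.290861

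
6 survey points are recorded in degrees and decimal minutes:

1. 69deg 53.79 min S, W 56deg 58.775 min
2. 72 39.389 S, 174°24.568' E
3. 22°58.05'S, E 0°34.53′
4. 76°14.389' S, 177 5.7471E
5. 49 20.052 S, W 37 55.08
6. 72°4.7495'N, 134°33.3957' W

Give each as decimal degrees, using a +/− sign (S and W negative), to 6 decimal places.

Point 1:
  Latitude: 53.79′ = 0.896500°; total 69.8965000
  S ⇒ negate
  λ: 56 + 58.775/60 = 56.9795833
  W → negative
Point 2:
  Latitude: 72 + 39.389/60 = 72.6564833
  S → negative
  Longitude: 174 + 24.568/60 = 174.4094667
  E ⇒ keep positive
Point 3:
  φ: 58.05′ = 0.967500°; total 22.9675000
  S ⇒ negate
  Longitude: 0 + 34.53/60 = 0.5755000
  E ⇒ keep positive
Point 4:
  Latitude: 14.389′ = 0.239817°; total 76.2398167
  S → negative
  Lon: 177 + 5.7471/60 = 177.0957850
  E ⇒ keep positive
Point 5:
  Latitude: 49 + 20.052/60 = 49.3342000
  hemisphere S, so the sign is −
  λ: 55.08′ = 0.918000°; total 37.9180000
  W ⇒ negate
Point 6:
  Latitude: 4.7495′ = 0.079158°; total 72.0791583
  N ⇒ keep positive
  Lon: 134 + 33.3957/60 = 134.5565950
  hemisphere W, so the sign is −

1. -69.896500, -56.979583
2. -72.656483, 174.409467
3. -22.967500, 0.575500
4. -76.239817, 177.095785
5. -49.334200, -37.918000
6. 72.079158, -134.556595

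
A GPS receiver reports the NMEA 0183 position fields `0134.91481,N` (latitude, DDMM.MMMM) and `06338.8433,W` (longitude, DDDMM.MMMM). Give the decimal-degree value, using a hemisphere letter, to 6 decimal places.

Lat: split at 2 digits → 01° and 34.91481′; 1 + 34.91481/60 = 1.5819135
Lon: split at 3 digits → 063° and 38.8433′; 63 + 38.8433/60 = 63.6473883

1.581914° N, 63.647388° W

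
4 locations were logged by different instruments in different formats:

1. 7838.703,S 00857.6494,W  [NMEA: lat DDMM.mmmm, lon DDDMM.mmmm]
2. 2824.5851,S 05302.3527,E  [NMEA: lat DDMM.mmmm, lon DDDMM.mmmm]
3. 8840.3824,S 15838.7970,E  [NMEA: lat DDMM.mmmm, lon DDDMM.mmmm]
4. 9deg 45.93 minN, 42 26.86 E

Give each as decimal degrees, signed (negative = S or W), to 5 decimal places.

1. -78.64505, -8.96082
2. -28.40975, 53.03921
3. -88.67304, 158.64662
4. 9.76550, 42.44767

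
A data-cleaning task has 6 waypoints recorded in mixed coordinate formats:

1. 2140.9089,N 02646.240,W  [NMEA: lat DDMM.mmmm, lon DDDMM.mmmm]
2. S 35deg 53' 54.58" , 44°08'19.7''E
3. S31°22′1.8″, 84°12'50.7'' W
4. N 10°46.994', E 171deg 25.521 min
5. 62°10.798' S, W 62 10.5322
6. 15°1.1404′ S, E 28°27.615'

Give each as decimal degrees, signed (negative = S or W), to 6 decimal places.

1. 21.681815, -26.770667
2. -35.898494, 44.138806
3. -31.367167, -84.214083
4. 10.783233, 171.425350
5. -62.179967, -62.175537
6. -15.019007, 28.460250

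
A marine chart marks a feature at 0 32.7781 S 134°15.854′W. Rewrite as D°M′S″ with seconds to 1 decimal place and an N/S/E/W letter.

0°32′46.7″ S, 134°15′51.2″ W

Lat: 32.77810′ → 32′ and 0.77810 × 60 = 46.686″
Longitude: 15.85400′ → 15′ and 0.85400 × 60 = 51.240″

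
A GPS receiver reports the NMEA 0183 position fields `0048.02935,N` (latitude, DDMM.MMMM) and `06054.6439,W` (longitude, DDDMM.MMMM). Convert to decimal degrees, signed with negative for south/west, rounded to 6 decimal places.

φ: split at 2 digits → 00° and 48.02935′; 0 + 48.02935/60 = 0.8004892
N ⇒ keep positive
Longitude: degrees = first 3 digits = 60, minutes = 54.6439; 60 + 54.6439/60 = 60.9107317
W → negative

0.800489, -60.910732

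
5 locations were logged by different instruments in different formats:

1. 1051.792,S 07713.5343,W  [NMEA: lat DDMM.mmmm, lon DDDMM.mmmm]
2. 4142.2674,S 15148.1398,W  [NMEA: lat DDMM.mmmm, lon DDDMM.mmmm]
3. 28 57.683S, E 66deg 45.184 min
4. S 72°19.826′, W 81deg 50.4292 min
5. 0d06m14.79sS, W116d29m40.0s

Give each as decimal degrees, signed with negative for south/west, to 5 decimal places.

1. -10.86320, -77.22557
2. -41.70446, -151.80233
3. -28.96138, 66.75307
4. -72.33043, -81.84049
5. -0.10411, -116.49444

Point 1:
  φ: split at 2 digits → 10° and 51.792′; 10 + 51.792/60 = 10.863200
  S ⇒ negate
  Lon: degrees = first 3 digits = 77, minutes = 13.5343; 77 + 13.5343/60 = 77.225572
  hemisphere W, so the sign is −
Point 2:
  Latitude: split at 2 digits → 41° and 42.2674′; 41 + 42.2674/60 = 41.704457
  S → negative
  Lon: degrees = first 3 digits = 151, minutes = 48.1398; 151 + 48.1398/60 = 151.802330
  W → negative
Point 3:
  φ: 28 + 57.683/60 = 28.961383
  hemisphere S, so the sign is −
  Longitude: 45.184′ = 0.753067°; total 66.753067
  E ⇒ keep positive
Point 4:
  φ: 19.826′ = 0.330433°; total 72.330433
  S ⇒ negate
  λ: 81 + 50.4292/60 = 81.840487
  W → negative
Point 5:
  φ: 0 + 6/60 + 14.79/3600 = 0.104108
  S ⇒ negate
  Lon: 116° + 29/60 + 40/3600 = 116 + 0.483333 + 0.011111 = 116.494444
  hemisphere W, so the sign is −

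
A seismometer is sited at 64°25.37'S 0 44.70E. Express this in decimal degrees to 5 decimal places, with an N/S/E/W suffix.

64.42283° S, 0.74500° E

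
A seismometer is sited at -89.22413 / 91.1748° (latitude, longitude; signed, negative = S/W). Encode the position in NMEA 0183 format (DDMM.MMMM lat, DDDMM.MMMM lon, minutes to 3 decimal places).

Latitude is negative → S; |value| = 89.224130
Latitude: fractional part 0.224130 → 13.44780 minutes
Longitude: fractional part 0.174800 → 10.48800 minutes

8913.448,S / 09110.488,E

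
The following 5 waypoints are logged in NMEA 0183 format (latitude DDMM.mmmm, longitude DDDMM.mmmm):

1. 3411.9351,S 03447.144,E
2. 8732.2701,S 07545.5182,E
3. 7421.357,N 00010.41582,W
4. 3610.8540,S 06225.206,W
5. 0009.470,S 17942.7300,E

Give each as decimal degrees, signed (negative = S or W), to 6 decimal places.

1. -34.198918, 34.785733
2. -87.537835, 75.758637
3. 74.355950, -0.173597
4. -36.180900, -62.420100
5. -0.157833, 179.712167

Point 1:
  φ: split at 2 digits → 34° and 11.9351′; 34 + 11.9351/60 = 34.1989183
  S ⇒ negate
  λ: degrees = first 3 digits = 34, minutes = 47.144; 34 + 47.144/60 = 34.7857333
  E ⇒ keep positive
Point 2:
  Latitude: split at 2 digits → 87° and 32.2701′; 87 + 32.2701/60 = 87.5378350
  S ⇒ negate
  Longitude: degrees = first 3 digits = 75, minutes = 45.5182; 75 + 45.5182/60 = 75.7586367
  E ⇒ keep positive
Point 3:
  Lat: degrees = first 2 digits = 74, minutes = 21.357; 74 + 21.357/60 = 74.3559500
  N → positive
  λ: degrees = first 3 digits = 0, minutes = 10.41582; 0 + 10.41582/60 = 0.1735970
  hemisphere W, so the sign is −
Point 4:
  Latitude: degrees = first 2 digits = 36, minutes = 10.854; 36 + 10.854/60 = 36.1809000
  hemisphere S, so the sign is −
  λ: degrees = first 3 digits = 62, minutes = 25.206; 62 + 25.206/60 = 62.4201000
  hemisphere W, so the sign is −
Point 5:
  Lat: degrees = first 2 digits = 0, minutes = 9.47; 0 + 9.47/60 = 0.1578333
  S → negative
  Longitude: split at 3 digits → 179° and 42.73′; 179 + 42.73/60 = 179.7121667
  E → positive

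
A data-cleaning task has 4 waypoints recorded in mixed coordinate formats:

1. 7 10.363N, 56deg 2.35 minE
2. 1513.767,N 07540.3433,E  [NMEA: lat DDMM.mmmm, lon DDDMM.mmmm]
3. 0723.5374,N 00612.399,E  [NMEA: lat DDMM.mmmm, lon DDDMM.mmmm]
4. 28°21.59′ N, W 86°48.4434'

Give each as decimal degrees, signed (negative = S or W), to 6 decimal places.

Point 1:
  Latitude: 10.363′ = 0.172717°; total 7.1727167
  N → positive
  Longitude: 56 + 2.35/60 = 56.0391667
  E ⇒ keep positive
Point 2:
  φ: split at 2 digits → 15° and 13.767′; 15 + 13.767/60 = 15.2294500
  N ⇒ keep positive
  Lon: split at 3 digits → 075° and 40.3433′; 75 + 40.3433/60 = 75.6723883
  E → positive
Point 3:
  φ: degrees = first 2 digits = 7, minutes = 23.5374; 7 + 23.5374/60 = 7.3922900
  N ⇒ keep positive
  Longitude: degrees = first 3 digits = 6, minutes = 12.399; 6 + 12.399/60 = 6.2066500
  E → positive
Point 4:
  Lat: 28 + 21.59/60 = 28.3598333
  N → positive
  Lon: 86 + 48.4434/60 = 86.8073900
  W ⇒ negate

1. 7.172717, 56.039167
2. 15.229450, 75.672388
3. 7.392290, 6.206650
4. 28.359833, -86.807390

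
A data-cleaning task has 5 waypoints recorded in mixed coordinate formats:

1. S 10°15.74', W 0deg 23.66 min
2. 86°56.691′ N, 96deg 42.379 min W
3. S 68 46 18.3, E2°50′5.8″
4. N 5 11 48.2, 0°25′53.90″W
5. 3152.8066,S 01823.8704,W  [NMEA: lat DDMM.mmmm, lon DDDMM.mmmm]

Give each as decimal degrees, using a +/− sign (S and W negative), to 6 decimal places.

Point 1:
  φ: 10 + 15.74/60 = 10.2623333
  S → negative
  Lon: 0 + 23.66/60 = 0.3943333
  hemisphere W, so the sign is −
Point 2:
  Latitude: 56.691′ = 0.944850°; total 86.9448500
  N ⇒ keep positive
  λ: 96 + 42.379/60 = 96.7063167
  W → negative
Point 3:
  Latitude: 68° + 46/60 + 18.3/3600 = 68 + 0.766667 + 0.005083 = 68.7717500
  S → negative
  Lon: 2 + 50/60 + 5.8/3600 = 2.8349444
  E ⇒ keep positive
Point 4:
  Lat: 11′ + 48.2″ = 11.80333′; 5 + 11.80333/60 = 5.1967222
  N ⇒ keep positive
  λ: 0 + 25/60 + 53.9/3600 = 0.4316389
  W ⇒ negate
Point 5:
  Lat: split at 2 digits → 31° and 52.8066′; 31 + 52.8066/60 = 31.8801100
  S → negative
  λ: degrees = first 3 digits = 18, minutes = 23.8704; 18 + 23.8704/60 = 18.3978400
  hemisphere W, so the sign is −

1. -10.262333, -0.394333
2. 86.944850, -96.706317
3. -68.771750, 2.834944
4. 5.196722, -0.431639
5. -31.880110, -18.397840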